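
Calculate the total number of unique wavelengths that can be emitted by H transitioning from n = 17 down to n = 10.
28

The electron can occupy levels n = 10, 11, ..., 17 during de-excitation — that is m = 17 - 10 + 1 = 8 distinct levels.

The number of distinct spectral lines equals the number of ways to choose 2 of these m levels (each pair gives one possible emission transition):

Number of lines = m(m-1)/2 = 8×7/2 = 28

These correspond to all possible transitions between the 8 levels:
17 → 16, 17 → 15, 17 → 14, 17 → 13, 17 → 12, 17 → 11, 17 → 10, 16 → 15...

Each transition produces a photon with a unique energy (and thus wavelength). This count does not depend on Z.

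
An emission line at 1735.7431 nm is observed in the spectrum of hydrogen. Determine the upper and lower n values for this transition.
n = 10 → n = 4

First, find the photon energy from the wavelength (hc = 1239.84 eV·nm):
E = hc/λ = 1239.84 eV·nm / 1735.7431 nm = 0.71429925 eV

The energy levels of hydrogen satisfy E_n = -13.6057 / n² eV, so an emission n_i → n_f releases
ΔE = 13.6057 × (1/n_f² − 1/n_i²) eV.

Setting ΔE equal to the photon energy:
1/n_f² − 1/n_i² = 0.71429925 / 13.6057 = 0.052500000

Since 1/n_i² must be positive, we need 1/n_f² > 0.052500000, i.e. n_f ≤ 4. For each allowed n_f, solve n_i = (1/n_f² − 0.052500000)^(−1/2) and check whether it is a whole number:
  n_f = 1: 1/n_i² = 1.000000000 − 0.052500000 = 0.947500000 → n_i = 1.027  (not an integer) ✗
  n_f = 2: 1/n_i² = 0.250000000 − 0.052500000 = 0.197500000 → n_i = 2.250  (not an integer) ✗
  n_f = 3: 1/n_i² = 0.111111111 − 0.052500000 = 0.058611111 → n_i = 4.131  (not an integer) ✗
  n_f = 4: 1/n_i² = 0.062500000 − 0.052500000 = 0.010000000 → n_i = 10.000  → integer, n_i = 10 ✓

Only n_f = 4 gives an integer upper level, n_i = 10.

The transition is from n = 10 to n = 4 (emission).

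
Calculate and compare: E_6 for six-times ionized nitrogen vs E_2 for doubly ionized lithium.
Li²⁺ at n = 2 (E = -30.6128 eV)

Using E_n = -13.6057 Z² / n² eV:

N⁶⁺ (Z = 7) at n = 6:
E = -13.6057 × 7² / 6² = -13.6057 × 49 / 36 = -18.5188694 eV

Li²⁺ (Z = 3) at n = 2:
E = -13.6057 × 3² / 2² = -13.6057 × 9 / 4 = -30.6128250 eV

Since -30.6128250 eV < -18.5188694 eV,
Li²⁺ at n = 2 is more tightly bound (requires more energy to ionize).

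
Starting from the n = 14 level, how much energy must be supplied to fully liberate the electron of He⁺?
0.277667 eV

The ionization energy is the energy needed to remove the electron completely (n → ∞).

For a hydrogen-like ion with Z = 2, E_n = -13.6057 Z² / n² eV.

At n = 14: E_14 = -13.6057 × 2² / 14² = -0.277667347 eV
At n = ∞: E_∞ = 0 eV

Ionization energy = E_∞ - E_14 = 0 - (-0.277667347) = 0.277667347 eV
Ionization energy ≈ 0.277667 eV

This is also called the binding energy of the electron in state n = 14.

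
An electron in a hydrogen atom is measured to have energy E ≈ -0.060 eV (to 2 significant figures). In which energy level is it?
n = 15

The exact energy levels follow E_n = -13.6057 eV / n².

The measured value (-0.060 eV) is reported to only 2 significant figures, so we must test candidate n values and see which one matches to that precision.

Candidate energies:
  n = 13:  E = -13.6057/13² = -0.080507 eV
  n = 14:  E = -13.6057/14² = -0.069417 eV
  n = 15:  E = -13.6057/15² = -0.060470 eV  ← matches
  n = 16:  E = -13.6057/16² = -0.053147 eV
  n = 17:  E = -13.6057/17² = -0.047079 eV

Checking against the measurement of -0.060 eV (2 sig figs), only n = 15 agrees:
E_15 = -0.060470 eV, which rounds to -0.060 eV ✓

Therefore n = 15.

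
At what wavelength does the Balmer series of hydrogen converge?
364.50605 nm

The series limit corresponds to the transition from n = ∞ to n = 2.
This is the highest energy (shortest wavelength) transition in the Balmer series.

E_∞ = 0 eV
E_2 = -13.6057 / 2² = -3.401425000 eV

Energy at series limit:
ΔE = E_∞ - E_2 = 0 - (-3.401425000) = 3.401425000 eV
λ = hc/E = 1239.84 eV·nm / 3.401425000 eV = 364.50605 nm

This energy equals the ionization energy from the n = 2 state of hydrogen.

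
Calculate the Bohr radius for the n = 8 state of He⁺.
1.6934 nm (or 16.9337 Å)

The Bohr radius formula is:
r_n = n² a₀ / Z

where a₀ = 0.0529177 nm is the Bohr radius.

For He⁺ (Z = 2) at n = 8:
r_8 = 8² × 0.0529177 nm / 2
r_8 = 64 × 0.0529177 nm / 2
r_8 = 3.38673 nm / 2
r_8 = 1.6934 nm

The electron orbits at approximately 1.6934 nm from the nucleus.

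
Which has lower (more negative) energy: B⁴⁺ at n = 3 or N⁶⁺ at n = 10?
B⁴⁺ at n = 3 (E = -37.79 eV)

Using E_n = -13.6057 Z² / n² eV:

B⁴⁺ (Z = 5) at n = 3:
E = -13.6057 × 5² / 3² = -13.6057 × 25 / 9 = -37.79361 eV

N⁶⁺ (Z = 7) at n = 10:
E = -13.6057 × 7² / 10² = -13.6057 × 49 / 100 = -6.66679 eV

Since -37.79361 eV < -6.66679 eV,
B⁴⁺ at n = 3 is more tightly bound (requires more energy to ionize).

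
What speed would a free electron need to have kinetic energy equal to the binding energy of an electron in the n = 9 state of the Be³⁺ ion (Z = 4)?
9.72e+05 m/s (or 0.32433% of c)

The binding energy at n = 9 for Be³⁺ is:
E_9 = -13.6057 × 4²/9² = -2.6875457 eV
|E_9| = 2.6875457 eV

Convert to Joules:
KE = 2.6875457 eV × (1.602177 × 10⁻¹⁹ J/eV) = 4.3059e-19 J

Using KE = ½mv²:
v = √(2·KE/m_e)
v = √(2 × 4.3059e-19 J / 9.10938 × 10⁻³¹ kg)
v = 9.72e+05 m/s

This is approximately 0.32433% the speed of light.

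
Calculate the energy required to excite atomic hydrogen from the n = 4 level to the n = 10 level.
0.714 eV

The energy levels of a hydrogen-like atom are E_n = -13.6057 eV / n².

Energy at n = 4: E_4 = -13.6057 / 4² = -0.850356 eV
Energy at n = 10: E_10 = -13.6057 / 10² = -0.136057 eV

The excitation energy is the difference:
ΔE = E_10 - E_4
ΔE = -0.136057 - (-0.850356)
ΔE = 0.714 eV

Since this is positive, energy must be absorbed (photon absorption).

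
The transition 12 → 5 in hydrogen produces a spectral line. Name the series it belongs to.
Pfund series

The spectral series in hydrogen are named based on the final (lower) energy level:
- Lyman series: n_final = 1 (ultraviolet)
- Balmer series: n_final = 2 (visible/near-UV)
- Paschen series: n_final = 3 (infrared)
- Brackett series: n_final = 4 (infrared)
- Pfund series: n_final = 5 (far infrared)

Since this transition ends at n = 5, it belongs to the Pfund series.

For reference, this 12 → 5 line has photon energy
ΔE = 13.6057 eV × (1/5² - 1/12²) = 0.44974397222 eV,
corresponding to wavelength λ = hc/ΔE = 1239.84 eV·nm / 0.44974397222 eV = 2756.76847 nm in the far infrared region.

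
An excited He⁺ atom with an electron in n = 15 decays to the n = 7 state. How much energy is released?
0.86879 eV

The energy levels are E_n = -13.6057 Z² eV / n².

Energy at n = 15: E_15 = -13.6057 × 2² / 15² = -0.24187911 eV
Energy at n = 7: E_7 = -13.6057 × 2² / 7² = -1.11066939 eV

For emission (electron falling to lower state), the photon energy is:
E_photon = E_15 - E_7 = |-0.24187911 - (-1.11066939)|
E_photon = 0.86879 eV

This energy is carried away by the emitted photon.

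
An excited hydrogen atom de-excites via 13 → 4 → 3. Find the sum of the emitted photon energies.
1.4312 eV

The energy levels of hydrogen are E_n = -13.6057 / n² eV.

First transition (13 → 4):
ΔE₁ = |E_4 - E_13|
ΔE₁ = |-0.8503562500 - (-0.0805071006)| = 0.7698491 eV

Second transition (4 → 3):
ΔE₂ = |E_3 - E_4|
ΔE₂ = |-1.5117444444 - (-0.8503562500)| = 0.6613882 eV

Total energy released:
E_total = ΔE₁ + ΔE₂ = 0.7698491 + 0.6613882 = 1.4312 eV

Note: This equals the direct transition 13 → 3: 1.4312 eV ✓
Energy is conserved regardless of the path taken.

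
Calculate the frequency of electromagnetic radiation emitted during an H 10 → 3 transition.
3.32640e+14 Hz

First, find the transition energy:
E_10 = -13.6057 / 10² = -0.13605700 eV
E_3 = -13.6057 / 3² = -1.51174444 eV
|ΔE| = |E_3 - E_10| = 1.37568744 eV

Convert to Joules: E = 1.37568744 eV × (1.602177 × 10⁻¹⁹ J/eV) = 2.2040948e-19 J

Using E = hf:
f = E/h = 2.2040948e-19 J / (6.62607 × 10⁻³⁴ J·s)
f = 3.32640e+14 Hz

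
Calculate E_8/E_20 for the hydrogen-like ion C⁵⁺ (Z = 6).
6.25

Using E_n = -13.6057 Z² / n² eV with Z = 6:

E_8 = -13.6057 × 6² / 8² = -489.8052 / 64 = -7.65320625 eV
E_20 = -13.6057 × 6² / 20² = -489.8052 / 400 = -1.22451300 eV

The ratio is:
E_8/E_20 = (-7.65320625) / (-1.22451300)
E_8/E_20 = (-489.8052/64) / (-489.8052/400)
E_8/E_20 = 400/64
E_8/E_20 = 6.25
(Note: the Z² factors cancel in the ratio.)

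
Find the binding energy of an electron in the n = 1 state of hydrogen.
13.6057 eV

The ionization energy is the energy needed to remove the electron completely (n → ∞).

For hydrogen, E_n = -13.6057 eV / n².

At n = 1: E_1 = -13.6057 / 1² = -13.6057000 eV
At n = ∞: E_∞ = 0 eV

Ionization energy = E_∞ - E_1 = 0 - (-13.6057000) = 13.6057000 eV
Ionization energy ≈ 13.6057 eV

This is also called the binding energy of the electron in state n = 1.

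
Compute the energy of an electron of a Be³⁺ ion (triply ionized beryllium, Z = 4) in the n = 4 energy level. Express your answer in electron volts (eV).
-13.605700 eV

The energy levels of a hydrogen-like atom are given by:
E_n = -13.6057 Z² / n² eV  (with Z = 4 for Be³⁺)

For n = 4:
E_4 = -13.6057 × 4² / 4²
E_4 = -13.6057 × 16 / 16
E_4 = -13.605700 eV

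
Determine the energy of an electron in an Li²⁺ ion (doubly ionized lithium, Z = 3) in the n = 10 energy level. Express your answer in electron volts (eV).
-1.2245 eV

The energy levels of a hydrogen-like atom are given by:
E_n = -13.6057 Z² / n² eV  (with Z = 3 for Li²⁺)

For n = 10:
E_10 = -13.6057 × 3² / 10²
E_10 = -13.6057 × 9 / 100
E_10 = -1.2245 eV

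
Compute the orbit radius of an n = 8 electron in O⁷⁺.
0.423342 nm (or 4.233418 Å)

The Bohr radius formula is:
r_n = n² a₀ / Z

where a₀ = 0.052917721 nm is the Bohr radius.

For O⁷⁺ (Z = 8) at n = 8:
r_8 = 8² × 0.052917721 nm / 8
r_8 = 64 × 0.052917721 nm / 8
r_8 = 3.3867341 nm / 8
r_8 = 0.423342 nm

The electron orbits at approximately 0.423342 nm from the nucleus.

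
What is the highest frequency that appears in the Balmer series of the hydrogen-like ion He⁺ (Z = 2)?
3.2898e+15 Hz

The series limit corresponds to the transition from n = ∞ to n = 2.
This is the highest energy (shortest wavelength) transition in the Balmer series.

E_∞ = 0 eV
E_2 = -13.6057 × 2² / 2² = -13.60570000 eV

Energy at series limit:
ΔE = E_∞ - E_2 = 0 - (-13.60570000) = 13.60570000 eV
E = 13.60570000 eV × (1.602177 × 10⁻¹⁹ J/eV) = 2.179874e-18 J
f = E/h = 2.179874e-18 J / (6.62607 × 10⁻³⁴ J·s) = 3.2898e+15 Hz

This energy equals the ionization energy from the n = 2 state of He⁺.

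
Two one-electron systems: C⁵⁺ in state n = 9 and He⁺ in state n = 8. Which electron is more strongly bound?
C⁵⁺ at n = 9 (E = -6.04698 eV)

Using E_n = -13.6057 Z² / n² eV:

C⁵⁺ (Z = 6) at n = 9:
E = -13.6057 × 6² / 9² = -13.6057 × 36 / 81 = -6.04697778 eV

He⁺ (Z = 2) at n = 8:
E = -13.6057 × 2² / 8² = -13.6057 × 4 / 64 = -0.85035625 eV

Since -6.04697778 eV < -0.85035625 eV,
C⁵⁺ at n = 9 is more tightly bound (requires more energy to ionize).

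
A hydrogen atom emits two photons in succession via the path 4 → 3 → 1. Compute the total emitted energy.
12.7553 eV

The energy levels of hydrogen are E_n = -13.6057 / n² eV.

First transition (4 → 3):
ΔE₁ = |E_3 - E_4|
ΔE₁ = |-1.5117444444 - (-0.8503562500)| = 0.6613882 eV

Second transition (3 → 1):
ΔE₂ = |E_1 - E_3|
ΔE₂ = |-13.6057000000 - (-1.5117444444)| = 12.0939556 eV

Total energy released:
E_total = ΔE₁ + ΔE₂ = 0.6613882 + 12.0939556 = 12.7553 eV

Note: This equals the direct transition 4 → 1: 12.7553 eV ✓
Energy is conserved regardless of the path taken.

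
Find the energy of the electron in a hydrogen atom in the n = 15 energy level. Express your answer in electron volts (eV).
-0.060470 eV

The energy levels of a hydrogen-like atom are given by:
E_n = -13.6057 eV / n²

For n = 15:
E_15 = -13.6057 eV / 15²
E_15 = -13.6057 eV / 225
E_15 = -0.060470 eV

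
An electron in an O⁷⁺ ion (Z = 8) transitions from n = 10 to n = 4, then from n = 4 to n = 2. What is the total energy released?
208.9836 eV

The energy levels of O⁷⁺ are E_n = -13.6057 × 8² / n² eV.

First transition (10 → 4):
ΔE₁ = |E_4 - E_10|
ΔE₁ = |-54.4228000000 - (-8.7076480000)| = 45.7151520 eV

Second transition (4 → 2):
ΔE₂ = |E_2 - E_4|
ΔE₂ = |-217.6912000000 - (-54.4228000000)| = 163.2684000 eV

Total energy released:
E_total = ΔE₁ + ΔE₂ = 45.7151520 + 163.2684000 = 208.9836 eV

Note: This equals the direct transition 10 → 2: 208.9836 eV ✓
Energy is conserved regardless of the path taken.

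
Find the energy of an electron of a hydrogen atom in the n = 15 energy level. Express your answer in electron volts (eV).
-0.06 eV

The energy levels of a hydrogen-like atom are given by:
E_n = -13.6057 eV / n²

For n = 15:
E_15 = -13.6057 eV / 15²
E_15 = -13.6057 eV / 225
E_15 = -0.06 eV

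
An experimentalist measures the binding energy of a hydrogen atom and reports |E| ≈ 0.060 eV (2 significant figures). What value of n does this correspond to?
n = 15

The exact energy levels follow E_n = -13.6057 eV / n².

The measured value (-0.060 eV) is reported to only 2 significant figures, so we must test candidate n values and see which one matches to that precision.

Candidate energies:
  n = 13:  E = -13.6057/13² = -0.08051 eV
  n = 14:  E = -13.6057/14² = -0.06942 eV
  n = 15:  E = -13.6057/15² = -0.06047 eV  ← matches
  n = 16:  E = -13.6057/16² = -0.05315 eV
  n = 17:  E = -13.6057/17² = -0.04708 eV

Checking against the measurement of -0.060 eV (2 sig figs), only n = 15 agrees:
E_15 = -0.06047 eV, which rounds to -0.060 eV ✓

Therefore n = 15.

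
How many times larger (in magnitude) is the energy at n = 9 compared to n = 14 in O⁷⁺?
2.42

Using E_n = -13.6057 Z² / n² eV with Z = 8:

E_9 = -13.6057 × 8² / 9² = -870.7648 / 81 = -10.75018272 eV
E_14 = -13.6057 × 8² / 14² = -870.7648 / 196 = -4.44267755 eV

The ratio is:
E_9/E_14 = (-10.75018272) / (-4.44267755)
E_9/E_14 = (-870.7648/81) / (-870.7648/196)
E_9/E_14 = 196/81
E_9/E_14 = 2.42
(Note: the Z² factors cancel in the ratio.)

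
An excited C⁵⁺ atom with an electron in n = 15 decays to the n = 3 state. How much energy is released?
52.24589 eV

The energy levels are E_n = -13.6057 Z² eV / n².

Energy at n = 15: E_15 = -13.6057 × 6² / 15² = -2.17691200 eV
Energy at n = 3: E_3 = -13.6057 × 6² / 3² = -54.42280000 eV

For emission (electron falling to lower state), the photon energy is:
E_photon = E_15 - E_3 = |-2.17691200 - (-54.42280000)|
E_photon = 52.24589 eV

This energy is carried away by the emitted photon.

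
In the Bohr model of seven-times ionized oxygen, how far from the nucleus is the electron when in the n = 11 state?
0.8004 nm (or 8.0038 Å)

The Bohr radius formula is:
r_n = n² a₀ / Z

where a₀ = 0.0529177 nm is the Bohr radius.

For O⁷⁺ (Z = 8) at n = 11:
r_11 = 11² × 0.0529177 nm / 8
r_11 = 121 × 0.0529177 nm / 8
r_11 = 6.40304 nm / 8
r_11 = 0.8004 nm

The electron orbits at approximately 0.8004 nm from the nucleus.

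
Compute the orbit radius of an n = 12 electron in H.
7.620152 nm (or 76.201518 Å)

The Bohr radius formula is:
r_n = n² a₀ / Z

where a₀ = 0.052917721 nm is the Bohr radius.

For H (Z = 1) at n = 12:
r_12 = 12² × 0.052917721 nm / 1
r_12 = 144 × 0.052917721 nm / 1
r_12 = 7.6201518 nm / 1
r_12 = 7.620152 nm

The electron orbits at approximately 7.620152 nm from the nucleus.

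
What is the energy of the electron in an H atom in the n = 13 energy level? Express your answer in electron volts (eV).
-0.08 eV

The energy levels of a hydrogen-like atom are given by:
E_n = -13.6057 eV / n²

For n = 13:
E_13 = -13.6057 eV / 13²
E_13 = -13.6057 eV / 169
E_13 = -0.08 eV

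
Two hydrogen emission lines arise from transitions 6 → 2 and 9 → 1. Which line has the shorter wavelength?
9 → 1

Calculate the energy for each transition:

Transition 6 → 2:
ΔE₁ = |E_2 - E_6| = |-13.6057/2² - (-13.6057/6²)|
ΔE₁ = |-3.40142500 - (-0.37793611)| = 3.02349 eV

Transition 9 → 1:
ΔE₂ = |E_1 - E_9| = |-13.6057/1² - (-13.6057/9²)|
ΔE₂ = |-13.60570000 - (-0.16797160)| = 13.43773 eV

Since 13.43773 eV > 3.02349 eV, the transition 9 → 1 emits the more energetic photon.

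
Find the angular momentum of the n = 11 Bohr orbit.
1.160e-33 J·s (or 11ℏ)

In the Bohr model, angular momentum is quantized:
L = nℏ

where ℏ = h/(2π) = 1.05457e-34 J·s

For n = 11:
L = 11 × 1.05457e-34 J·s
L = 1.160e-33 J·s

This can also be written as L = 11ℏ.
The angular momentum is an integer multiple of the reduced Planck constant.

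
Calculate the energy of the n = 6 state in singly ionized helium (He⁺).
-1.51 eV

For hydrogen-like ions, the energy levels scale with Z²:
E_n = -13.6057 Z² / n² eV

For He⁺ (Z = 2) at n = 6:
E_6 = -13.6057 × 2² / 6²
E_6 = -13.6057 × 4 / 36
E_6 = -54.4228 / 36
E_6 = -1.51 eV

The energy is 4 times more negative than hydrogen at the same n due to the stronger nuclear charge.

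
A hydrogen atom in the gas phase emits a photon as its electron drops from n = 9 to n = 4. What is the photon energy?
0.68238 eV

The energy levels are E_n = -13.6057 eV / n².

Energy at n = 9: E_9 = -13.6057 / 9² = -0.16797160 eV
Energy at n = 4: E_4 = -13.6057 / 4² = -0.85035625 eV

For emission (electron falling to lower state), the photon energy is:
E_photon = E_9 - E_4 = |-0.16797160 - (-0.85035625)|
E_photon = 0.68238 eV

This energy is carried away by the emitted photon.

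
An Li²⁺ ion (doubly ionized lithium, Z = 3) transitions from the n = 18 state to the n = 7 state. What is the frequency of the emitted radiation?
5.129e+14 Hz

First, find the transition energy:
E_18 = -13.6057 × 3² / 18² = -0.377936 eV
E_7 = -13.6057 × 3² / 7² = -2.499006 eV
|ΔE| = |E_7 - E_18| = 2.121070 eV

Convert to Joules: E = 2.121070 eV × (1.602177 × 10⁻¹⁹ J/eV) = 3.39833e-19 J

Using E = hf:
f = E/h = 3.39833e-19 J / (6.62607 × 10⁻³⁴ J·s)
f = 5.129e+14 Hz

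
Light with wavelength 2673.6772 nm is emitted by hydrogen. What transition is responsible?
n = 13 → n = 5

First, find the photon energy from the wavelength (hc = 1239.84 eV·nm):
E = hc/λ = 1239.84 eV·nm / 2673.6772 nm = 0.46372090 eV

The energy levels of hydrogen satisfy E_n = -13.6057 / n² eV, so an emission n_i → n_f releases
ΔE = 13.6057 × (1/n_f² − 1/n_i²) eV.

Setting ΔE equal to the photon energy:
1/n_f² − 1/n_i² = 0.46372090 / 13.6057 = 0.034082840

Since 1/n_i² must be positive, we need 1/n_f² > 0.034082840, i.e. n_f ≤ 5. For each allowed n_f, solve n_i = (1/n_f² − 0.034082840)^(−1/2) and check whether it is a whole number:
  n_f = 1: 1/n_i² = 1.000000000 − 0.034082840 = 0.965917160 → n_i = 1.017  (not an integer) ✗
  n_f = 2: 1/n_i² = 0.250000000 − 0.034082840 = 0.215917160 → n_i = 2.152  (not an integer) ✗
  n_f = 3: 1/n_i² = 0.111111111 − 0.034082840 = 0.077028271 → n_i = 3.603  (not an integer) ✗
  n_f = 4: 1/n_i² = 0.062500000 − 0.034082840 = 0.028417160 → n_i = 5.932  (not an integer) ✗
  n_f = 5: 1/n_i² = 0.040000000 − 0.034082840 = 0.005917160 → n_i = 13.000  → integer, n_i = 13 ✓

Only n_f = 5 gives an integer upper level, n_i = 13.

The transition is from n = 13 to n = 5 (emission).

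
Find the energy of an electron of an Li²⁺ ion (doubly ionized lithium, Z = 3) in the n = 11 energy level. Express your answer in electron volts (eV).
-1.01199 eV

The energy levels of a hydrogen-like atom are given by:
E_n = -13.6057 Z² / n² eV  (with Z = 3 for Li²⁺)

For n = 11:
E_11 = -13.6057 × 3² / 11²
E_11 = -13.6057 × 9 / 121
E_11 = -1.01199 eV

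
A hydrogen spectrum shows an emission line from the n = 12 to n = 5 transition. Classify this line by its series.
Pfund series

The spectral series in hydrogen are named based on the final (lower) energy level:
- Lyman series: n_final = 1 (ultraviolet)
- Balmer series: n_final = 2 (visible/near-UV)
- Paschen series: n_final = 3 (infrared)
- Brackett series: n_final = 4 (infrared)
- Pfund series: n_final = 5 (far infrared)

Since this transition ends at n = 5, it belongs to the Pfund series.

For reference, this 12 → 5 line has photon energy
ΔE = 13.6057 eV × (1/5² - 1/12²) = 0.44974397222 eV,
corresponding to wavelength λ = hc/ΔE = 1239.84 eV·nm / 0.44974397222 eV = 2756.76847 nm in the far infrared region.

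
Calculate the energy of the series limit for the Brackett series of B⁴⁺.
21.259 eV

The series limit corresponds to the transition from n = ∞ to n = 4.
This is the highest energy (shortest wavelength) transition in the Brackett series.

E_∞ = 0 eV
E_4 = -13.6057 × 5² / 4² = -21.259 eV

Energy at series limit:
ΔE = E_∞ - E_4 = 0 - (-21.259) = 21.259 eV

This energy equals the ionization energy from the n = 4 state of B⁴⁺.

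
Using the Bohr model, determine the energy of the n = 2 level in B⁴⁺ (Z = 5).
-85.036 eV

For hydrogen-like ions, the energy levels scale with Z²:
E_n = -13.6057 Z² / n² eV

For B⁴⁺ (Z = 5) at n = 2:
E_2 = -13.6057 × 5² / 2²
E_2 = -13.6057 × 25 / 4
E_2 = -340.1425 / 4
E_2 = -85.036 eV

The energy is 25 times more negative than hydrogen at the same n due to the stronger nuclear charge.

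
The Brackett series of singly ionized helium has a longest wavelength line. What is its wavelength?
1012.5168 nm

The longest wavelength corresponds to the smallest energy transition in the series.
The Brackett series has all transitions ending at n_f = 4.

For He⁺ (Z = 2), the first line (α-line) is the jump from n = 5 to n = 4:
E_5 = -13.6057 × 2² / 5² = -2.176912000 eV
E_4 = -13.6057 × 2² / 4² = -3.401425000 eV
ΔE = E_5 - E_4 = 1.224513000 eV

λ = hc/E = 1239.84 eV·nm / 1.224513000 eV
λ = 1012.5168 nm

This is the α-line of the Brackett series in He⁺.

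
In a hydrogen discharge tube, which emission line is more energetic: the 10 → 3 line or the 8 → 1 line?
8 → 1

Calculate the energy for each transition:

Transition 10 → 3:
ΔE₁ = |E_3 - E_10| = |-13.6057/3² - (-13.6057/10²)|
ΔE₁ = |-1.511744444444 - (-0.136057000000)| = 1.375687444 eV

Transition 8 → 1:
ΔE₂ = |E_1 - E_8| = |-13.6057/1² - (-13.6057/8²)|
ΔE₂ = |-13.605700000000 - (-0.212589062500)| = 13.393110938 eV

Since 13.393110938 eV > 1.375687444 eV, the transition 8 → 1 emits the more energetic photon.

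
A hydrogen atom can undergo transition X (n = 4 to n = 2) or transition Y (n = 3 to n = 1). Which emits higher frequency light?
3 → 1

Calculate the energy for each transition:

Transition 4 → 2:
ΔE₁ = |E_2 - E_4| = |-13.6057/2² - (-13.6057/4²)|
ΔE₁ = |-3.40142500 - (-0.85035625)| = 2.55107 eV

Transition 3 → 1:
ΔE₂ = |E_1 - E_3| = |-13.6057/1² - (-13.6057/3²)|
ΔE₂ = |-13.60570000 - (-1.51174444)| = 12.09396 eV

Since 12.09396 eV > 2.55107 eV, the transition 3 → 1 emits the more energetic photon.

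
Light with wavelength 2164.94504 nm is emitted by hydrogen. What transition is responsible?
n = 7 → n = 4

First, find the photon energy from the wavelength (hc = 1239.84 eV·nm):
E = hc/λ = 1239.84 eV·nm / 2164.94504 nm = 0.57268890 eV

The energy levels of hydrogen satisfy E_n = -13.6057 / n² eV, so an emission n_i → n_f releases
ΔE = 13.6057 × (1/n_f² − 1/n_i²) eV.

Setting ΔE equal to the photon energy:
1/n_f² − 1/n_i² = 0.57268890 / 13.6057 = 0.042091837

Since 1/n_i² must be positive, we need 1/n_f² > 0.042091837, i.e. n_f ≤ 4. For each allowed n_f, solve n_i = (1/n_f² − 0.042091837)^(−1/2) and check whether it is a whole number:
  n_f = 1: 1/n_i² = 1.000000000 − 0.042091837 = 0.957908163 → n_i = 1.022  (not an integer) ✗
  n_f = 2: 1/n_i² = 0.250000000 − 0.042091837 = 0.207908163 → n_i = 2.193  (not an integer) ✗
  n_f = 3: 1/n_i² = 0.111111111 − 0.042091837 = 0.069019274 → n_i = 3.806  (not an integer) ✗
  n_f = 4: 1/n_i² = 0.062500000 − 0.042091837 = 0.020408163 → n_i = 7.000  → integer, n_i = 7 ✓

Only n_f = 4 gives an integer upper level, n_i = 7.

The transition is from n = 7 to n = 4 (emission).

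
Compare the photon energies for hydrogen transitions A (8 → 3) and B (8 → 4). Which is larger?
8 → 3

Calculate the energy for each transition:

Transition 8 → 3:
ΔE₁ = |E_3 - E_8| = |-13.6057/3² - (-13.6057/8²)|
ΔE₁ = |-1.511744444 - (-0.212589063)| = 1.299155 eV

Transition 8 → 4:
ΔE₂ = |E_4 - E_8| = |-13.6057/4² - (-13.6057/8²)|
ΔE₂ = |-0.850356250 - (-0.212589063)| = 0.637767 eV

Since 1.299155 eV > 0.637767 eV, the transition 8 → 3 emits the more energetic photon.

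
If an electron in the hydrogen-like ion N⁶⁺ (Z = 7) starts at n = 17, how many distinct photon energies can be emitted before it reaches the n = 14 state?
6

The electron can occupy levels n = 14, 15, ..., 17 during de-excitation — that is m = 17 - 14 + 1 = 4 distinct levels.

The number of distinct spectral lines equals the number of ways to choose 2 of these m levels (each pair gives one possible emission transition):

Number of lines = m(m-1)/2 = 4×3/2 = 6

These correspond to all possible transitions between the 4 levels:
17 → 16, 17 → 15, 17 → 14, 16 → 15, 16 → 14, 15 → 14

Each transition produces a photon with a unique energy (and thus wavelength). This count does not depend on Z.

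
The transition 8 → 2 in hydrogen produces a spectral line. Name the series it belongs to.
Balmer series

The spectral series in hydrogen are named based on the final (lower) energy level:
- Lyman series: n_final = 1 (ultraviolet)
- Balmer series: n_final = 2 (visible/near-UV)
- Paschen series: n_final = 3 (infrared)
- Brackett series: n_final = 4 (infrared)
- Pfund series: n_final = 5 (far infrared)

Since this transition ends at n = 2, it belongs to the Balmer series.

For reference, this 8 → 2 line has photon energy
ΔE = 13.6057 eV × (1/2² - 1/8²) = 3.188835938 eV,
corresponding to wavelength λ = hc/ΔE = 1239.84 eV·nm / 3.188835938 eV = 388.80646 nm in the visible/near-UV region.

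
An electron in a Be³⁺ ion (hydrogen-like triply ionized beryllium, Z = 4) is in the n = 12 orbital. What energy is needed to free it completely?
1.5117 eV

The ionization energy is the energy needed to remove the electron completely (n → ∞).

For a hydrogen-like ion with Z = 4, E_n = -13.6057 Z² / n² eV.

At n = 12: E_12 = -13.6057 × 4² / 12² = -1.5117444 eV
At n = ∞: E_∞ = 0 eV

Ionization energy = E_∞ - E_12 = 0 - (-1.5117444) = 1.5117444 eV
Ionization energy ≈ 1.5117 eV

This is also called the binding energy of the electron in state n = 12.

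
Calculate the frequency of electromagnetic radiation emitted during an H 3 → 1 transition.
2.92431e+15 Hz

First, find the transition energy:
E_3 = -13.6057 / 3² = -1.5117444 eV
E_1 = -13.6057 / 1² = -13.6057000 eV
|ΔE| = |E_1 - E_3| = 12.0939556 eV

Convert to Joules: E = 12.0939556 eV × (1.602177 × 10⁻¹⁹ J/eV) = 1.9376658e-18 J

Using E = hf:
f = E/h = 1.9376658e-18 J / (6.62607 × 10⁻³⁴ J·s)
f = 2.92431e+15 Hz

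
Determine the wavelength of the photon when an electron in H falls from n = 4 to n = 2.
486.0081 nm

First, find the transition energy using E_n = -13.6057 / n² eV:
E_4 = -13.6057 / 4² = -0.85035625 eV
E_2 = -13.6057 / 2² = -3.40142500 eV

Photon energy: |ΔE| = |E_2 - E_4| = 2.55106875 eV

Convert to wavelength using E = hc/λ with hc = 1239.84 eV·nm:
λ = hc/E = 1239.84 eV·nm / 2.55106875 eV
λ = 486.0081 nm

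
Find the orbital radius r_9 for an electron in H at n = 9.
4.28634 nm (or 42.86335 Å)

The Bohr radius formula is:
r_n = n² a₀ / Z

where a₀ = 0.05291772 nm is the Bohr radius.

For H (Z = 1) at n = 9:
r_9 = 9² × 0.05291772 nm / 1
r_9 = 81 × 0.05291772 nm / 1
r_9 = 4.286335 nm / 1
r_9 = 4.28634 nm

The electron orbits at approximately 4.28634 nm from the nucleus.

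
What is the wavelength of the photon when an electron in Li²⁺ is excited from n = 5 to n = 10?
337.51 nm

First, find the transition energy using E_n = -13.6057 Z² / n² eV:
E_5 = -13.6057 × 3² / 5² = -4.898052 eV
E_10 = -13.6057 × 3² / 10² = -1.224513 eV

Photon energy: |ΔE| = |E_10 - E_5| = 3.673539 eV

Convert to wavelength using E = hc/λ with hc = 1239.84 eV·nm:
λ = hc/E = 1239.84 eV·nm / 3.673539 eV
λ = 337.51 nm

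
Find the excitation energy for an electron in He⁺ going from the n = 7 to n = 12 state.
0.732733 eV

The energy levels of a hydrogen-like atom are E_n = -13.6057 Z² eV / n².

Energy at n = 7: E_7 = -13.6057 × 2² / 7² = -1.110669388 eV
Energy at n = 12: E_12 = -13.6057 × 2² / 12² = -0.377936111 eV

The excitation energy is the difference:
ΔE = E_12 - E_7
ΔE = -0.377936111 - (-1.110669388)
ΔE = 0.732733 eV

Since this is positive, energy must be absorbed (photon absorption).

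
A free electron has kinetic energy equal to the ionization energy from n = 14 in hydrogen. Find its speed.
1.56e+05 m/s (or 0.05212% of c)

The binding energy at n = 14 for hydrogen is:
E_14 = -13.6057/14² = -0.0694168 eV
|E_14| = 0.0694168 eV

Convert to Joules:
KE = 0.0694168 eV × (1.602177 × 10⁻¹⁹ J/eV) = 1.1122e-20 J

Using KE = ½mv²:
v = √(2·KE/m_e)
v = √(2 × 1.1122e-20 J / 9.10938 × 10⁻³¹ kg)
v = 1.56e+05 m/s

This is approximately 0.05212% the speed of light.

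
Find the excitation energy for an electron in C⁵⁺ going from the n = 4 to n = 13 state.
27.715 eV

The energy levels of a hydrogen-like atom are E_n = -13.6057 Z² eV / n².

Energy at n = 4: E_4 = -13.6057 × 6² / 4² = -30.612825 eV
Energy at n = 13: E_13 = -13.6057 × 6² / 13² = -2.898256 eV

The excitation energy is the difference:
ΔE = E_13 - E_4
ΔE = -2.898256 - (-30.612825)
ΔE = 27.715 eV

Since this is positive, energy must be absorbed (photon absorption).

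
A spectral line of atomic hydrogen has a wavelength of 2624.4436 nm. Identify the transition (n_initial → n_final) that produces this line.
n = 6 → n = 4

First, find the photon energy from the wavelength (hc = 1239.84 eV·nm):
E = hc/λ = 1239.84 eV·nm / 2624.4436 nm = 0.47242014 eV

The energy levels of hydrogen satisfy E_n = -13.6057 / n² eV, so an emission n_i → n_f releases
ΔE = 13.6057 × (1/n_f² − 1/n_i²) eV.

Setting ΔE equal to the photon energy:
1/n_f² − 1/n_i² = 0.47242014 / 13.6057 = 0.034722222

Since 1/n_i² must be positive, we need 1/n_f² > 0.034722222, i.e. n_f ≤ 5. For each allowed n_f, solve n_i = (1/n_f² − 0.034722222)^(−1/2) and check whether it is a whole number:
  n_f = 1: 1/n_i² = 1.000000000 − 0.034722222 = 0.965277778 → n_i = 1.018  (not an integer) ✗
  n_f = 2: 1/n_i² = 0.250000000 − 0.034722222 = 0.215277778 → n_i = 2.155  (not an integer) ✗
  n_f = 3: 1/n_i² = 0.111111111 − 0.034722222 = 0.076388889 → n_i = 3.618  (not an integer) ✗
  n_f = 4: 1/n_i² = 0.062500000 − 0.034722222 = 0.027777778 → n_i = 6.000  → integer, n_i = 6 ✓
  n_f = 5: 1/n_i² = 0.040000000 − 0.034722222 = 0.005277778 → n_i = 13.765  (not an integer) ✗

Only n_f = 4 gives an integer upper level, n_i = 6.

The transition is from n = 6 to n = 4 (emission).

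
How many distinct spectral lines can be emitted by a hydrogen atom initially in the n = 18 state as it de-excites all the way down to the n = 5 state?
91

The electron can occupy levels n = 5, 6, ..., 18 during de-excitation — that is m = 18 - 5 + 1 = 14 distinct levels.

The number of distinct spectral lines equals the number of ways to choose 2 of these m levels (each pair gives one possible emission transition):

Number of lines = m(m-1)/2 = 14×13/2 = 91

These correspond to all possible transitions between the 14 levels:
18 → 17, 18 → 16, 18 → 15, 18 → 14, 18 → 13, 18 → 12, 18 → 11, 18 → 10...

Each transition produces a photon with a unique energy (and thus wavelength). This count does not depend on Z.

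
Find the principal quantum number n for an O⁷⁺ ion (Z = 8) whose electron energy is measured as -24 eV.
n = 6

The exact energy levels follow E_n = -13.6057 Z² / n² eV with Z = 8.

The measured value (-24 eV) is reported to only 2 significant figures, so we must test candidate n values and see which one matches to that precision.

Candidate energies:
  n = 4:  E = -13.6057 × 8² / 4² = -54.422800 eV
  n = 5:  E = -13.6057 × 8² / 5² = -34.830592 eV
  n = 6:  E = -13.6057 × 8² / 6² = -24.187911 eV  ← matches
  n = 7:  E = -13.6057 × 8² / 7² = -17.770710 eV
  n = 8:  E = -13.6057 × 8² / 8² = -13.605700 eV

Checking against the measurement of -24 eV (2 sig figs), only n = 6 agrees:
E_6 = -24.187911 eV, which rounds to -24 eV ✓

Therefore n = 6.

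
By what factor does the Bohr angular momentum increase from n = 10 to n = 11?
1.10000

In the Bohr model, L_n = nℏ, so the ratio is purely the ratio of quantum numbers:

L_11/L_10 = 11ℏ / 10ℏ = 11/10 = 1.10000

The angular momentum scales linearly with n.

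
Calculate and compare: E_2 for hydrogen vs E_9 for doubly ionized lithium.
H at n = 2 (E = -3.40 eV)

Using E_n = -13.6057 Z² / n² eV:

H (Z = 1) at n = 2:
E = -13.6057 × 1² / 2² = -13.6057 × 1 / 4 = -3.40143 eV

Li²⁺ (Z = 3) at n = 9:
E = -13.6057 × 3² / 9² = -13.6057 × 9 / 81 = -1.51174 eV

Since -3.40143 eV < -1.51174 eV,
H at n = 2 is more tightly bound (requires more energy to ionize).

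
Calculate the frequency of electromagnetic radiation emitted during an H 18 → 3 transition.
3.55384e+14 Hz

First, find the transition energy:
E_18 = -13.6057 / 18² = -0.04199290 eV
E_3 = -13.6057 / 3² = -1.51174444 eV
|ΔE| = |E_3 - E_18| = 1.46975154 eV

Convert to Joules: E = 1.46975154 eV × (1.602177 × 10⁻¹⁹ J/eV) = 2.3548021e-19 J

Using E = hf:
f = E/h = 2.3548021e-19 J / (6.62607 × 10⁻³⁴ J·s)
f = 3.55384e+14 Hz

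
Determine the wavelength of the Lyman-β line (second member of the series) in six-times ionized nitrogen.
2.092190 nm

The lines of a series are numbered from the longest wavelength (smallest ΔE) outward; the second line is the transition from n = n_f + 2 to n_f.
The Lyman series has all transitions ending at n_f = 1.

For N⁶⁺ (Z = 7), the second line (β-line) is the jump from n = 3 to n = 1:
E_3 = -13.6057 × 7² / 3² = -74.07547778 eV
E_1 = -13.6057 × 7² / 1² = -666.67930000 eV
ΔE = E_3 - E_1 = 592.60382222 eV

λ = hc/E = 1239.84 eV·nm / 592.60382222 eV
λ = 2.092190 nm

This is the β-line of the Lyman series in N⁶⁺.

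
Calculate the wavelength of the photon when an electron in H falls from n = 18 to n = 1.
91.408639 nm

First, find the transition energy using E_n = -13.6057 / n² eV:
E_18 = -13.6057 / 18² = -0.04199290 eV
E_1 = -13.6057 / 1² = -13.60570000 eV

Photon energy: |ΔE| = |E_1 - E_18| = 13.56370710 eV

Convert to wavelength using E = hc/λ with hc = 1239.84 eV·nm:
λ = hc/E = 1239.84 eV·nm / 13.56370710 eV
λ = 91.408639 nm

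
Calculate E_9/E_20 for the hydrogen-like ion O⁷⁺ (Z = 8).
4.938272

Using E_n = -13.6057 Z² / n² eV with Z = 8:

E_9 = -13.6057 × 8² / 9² = -870.7648 / 81 = -10.750182716049 eV
E_20 = -13.6057 × 8² / 20² = -870.7648 / 400 = -2.176912000000 eV

The ratio is:
E_9/E_20 = (-10.750182716049) / (-2.176912000000)
E_9/E_20 = (-870.7648/81) / (-870.7648/400)
E_9/E_20 = 400/81
E_9/E_20 = 4.938272
(Note: the Z² factors cancel in the ratio.)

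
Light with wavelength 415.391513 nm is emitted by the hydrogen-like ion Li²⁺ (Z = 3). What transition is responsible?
n = 8 → n = 5

First, find the photon energy from the wavelength (hc = 1239.84 eV·nm):
E = hc/λ = 1239.84 eV·nm / 415.391513 nm = 2.9847504 eV

The energy levels of Li²⁺ satisfy E_n = -13.6057 × 3² / n² eV, so an emission n_i → n_f releases
ΔE = 13.6057 × 3² × (1/n_f² − 1/n_i²) eV.

Setting ΔE equal to the photon energy:
1/n_f² − 1/n_i² = 2.9847504 / (13.6057 × 3²) = 0.024375000

Since 1/n_i² must be positive, we need 1/n_f² > 0.024375000, i.e. n_f ≤ 6. For each allowed n_f, solve n_i = (1/n_f² − 0.024375000)^(−1/2) and check whether it is a whole number:
  n_f = 1: 1/n_i² = 1.000000000 − 0.024375000 = 0.975625000 → n_i = 1.012  (not an integer) ✗
  n_f = 2: 1/n_i² = 0.250000000 − 0.024375000 = 0.225625000 → n_i = 2.105  (not an integer) ✗
  n_f = 3: 1/n_i² = 0.111111111 − 0.024375000 = 0.086736111 → n_i = 3.395  (not an integer) ✗
  n_f = 4: 1/n_i² = 0.062500000 − 0.024375000 = 0.038125000 → n_i = 5.121  (not an integer) ✗
  n_f = 5: 1/n_i² = 0.040000000 − 0.024375000 = 0.015625000 → n_i = 8.000  → integer, n_i = 8 ✓
  n_f = 6: 1/n_i² = 0.027777778 − 0.024375000 = 0.003402778 → n_i = 17.143  (not an integer) ✗

Only n_f = 5 gives an integer upper level, n_i = 8.

The transition is from n = 8 to n = 5 (emission).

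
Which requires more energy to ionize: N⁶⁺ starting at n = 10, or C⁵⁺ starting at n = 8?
C⁵⁺ at n = 8 (E = -7.65 eV)

Using E_n = -13.6057 Z² / n² eV:

N⁶⁺ (Z = 7) at n = 10:
E = -13.6057 × 7² / 10² = -13.6057 × 49 / 100 = -6.66679 eV

C⁵⁺ (Z = 6) at n = 8:
E = -13.6057 × 6² / 8² = -13.6057 × 36 / 64 = -7.65321 eV

Since -7.65321 eV < -6.66679 eV,
C⁵⁺ at n = 8 is more tightly bound (requires more energy to ionize).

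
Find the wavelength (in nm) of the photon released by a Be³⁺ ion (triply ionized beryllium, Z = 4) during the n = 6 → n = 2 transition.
25.6293 nm

First, find the transition energy using E_n = -13.6057 Z² / n² eV:
E_6 = -13.6057 × 4² / 6² = -6.046978 eV
E_2 = -13.6057 × 4² / 2² = -54.422800 eV

Photon energy: |ΔE| = |E_2 - E_6| = 48.375822 eV

Convert to wavelength using E = hc/λ with hc = 1239.84 eV·nm:
λ = hc/E = 1239.84 eV·nm / 48.375822 eV
λ = 25.6293 nm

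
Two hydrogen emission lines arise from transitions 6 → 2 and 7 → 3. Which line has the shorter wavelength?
6 → 2

Calculate the energy for each transition:

Transition 6 → 2:
ΔE₁ = |E_2 - E_6| = |-13.6057/2² - (-13.6057/6²)|
ΔE₁ = |-3.401425000 - (-0.377936111)| = 3.023489 eV

Transition 7 → 3:
ΔE₂ = |E_3 - E_7| = |-13.6057/3² - (-13.6057/7²)|
ΔE₂ = |-1.511744444 - (-0.277667347)| = 1.234077 eV

Since 3.023489 eV > 1.234077 eV, the transition 6 → 2 emits the more energetic photon.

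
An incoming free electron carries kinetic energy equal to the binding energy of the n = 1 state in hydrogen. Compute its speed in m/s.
2.188e+06 m/s (or 0.7297% of c)

The binding energy at n = 1 for hydrogen is:
E_1 = -13.6057/1² = -13.605700 eV
|E_1| = 13.605700 eV

Convert to Joules:
KE = 13.605700 eV × (1.602177 × 10⁻¹⁹ J/eV) = 2.17987e-18 J

Using KE = ½mv²:
v = √(2·KE/m_e)
v = √(2 × 2.17987e-18 J / 9.10938 × 10⁻³¹ kg)
v = 2.188e+06 m/s

This is approximately 0.7297% the speed of light.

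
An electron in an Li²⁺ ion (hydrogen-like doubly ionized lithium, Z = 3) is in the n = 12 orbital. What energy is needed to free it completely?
0.85036 eV

The ionization energy is the energy needed to remove the electron completely (n → ∞).

For a hydrogen-like ion with Z = 3, E_n = -13.6057 Z² / n² eV.

At n = 12: E_12 = -13.6057 × 3² / 12² = -0.85035625 eV
At n = ∞: E_∞ = 0 eV

Ionization energy = E_∞ - E_12 = 0 - (-0.85035625) = 0.85035625 eV
Ionization energy ≈ 0.85036 eV

This is also called the binding energy of the electron in state n = 12.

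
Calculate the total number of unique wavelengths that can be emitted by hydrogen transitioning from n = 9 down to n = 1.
36

The electron can occupy levels n = 1, 2, ..., 9 during de-excitation — that is m = 9 - 1 + 1 = 9 distinct levels.

The number of distinct spectral lines equals the number of ways to choose 2 of these m levels (each pair gives one possible emission transition):

Number of lines = m(m-1)/2 = 9×8/2 = 36

These correspond to all possible transitions between the 9 levels:
9 → 8, 9 → 7, 9 → 6, 9 → 5, 9 → 4, 9 → 3, 9 → 2, 9 → 1...

Each transition produces a photon with a unique energy (and thus wavelength). This count does not depend on Z.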